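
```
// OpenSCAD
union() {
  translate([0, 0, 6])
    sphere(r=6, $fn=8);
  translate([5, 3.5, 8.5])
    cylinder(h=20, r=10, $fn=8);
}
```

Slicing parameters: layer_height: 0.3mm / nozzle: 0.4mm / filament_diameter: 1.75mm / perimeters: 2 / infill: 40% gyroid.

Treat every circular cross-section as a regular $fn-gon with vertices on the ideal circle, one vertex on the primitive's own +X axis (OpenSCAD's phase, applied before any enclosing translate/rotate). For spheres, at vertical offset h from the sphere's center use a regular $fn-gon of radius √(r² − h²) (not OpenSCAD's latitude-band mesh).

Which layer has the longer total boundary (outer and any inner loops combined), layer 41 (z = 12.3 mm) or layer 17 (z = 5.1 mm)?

Layer 41 (z = 12.3): the sphere is absent (|z−center|=6.300 > r=6); the r=10 cylinder at (5, 3.5) gives a regular 8-gon of circumradius 10 (constant along its height) (perimeter = 2·8·10.000·sin(180°/8) = 61.23 mm); Taking the union: only the r=10 cylinder at (5, 3.5) is present, so the union is just that shape — boundary = 61.23 mm. So its perimeter = 61.23 mm. Layer 17 (z = 5.1): the r=6 sphere contributes a regular 8-gon of circumradius √(6²−0.9²) = 5.932 (perimeter = 2·8·5.932·sin(180°/8) = 36.32 mm); the cylinder at (5, 3.5) is not intersected at this z (z outside [8.5, 28.5]); Merging all regions: only the r=6 sphere is present, so the union is just that shape — boundary = 36.32 mm. So its perimeter = 36.32 mm. Layer 41 is larger (61.23 vs 36.32 mm).

layer 41 (z = 12.3 mm)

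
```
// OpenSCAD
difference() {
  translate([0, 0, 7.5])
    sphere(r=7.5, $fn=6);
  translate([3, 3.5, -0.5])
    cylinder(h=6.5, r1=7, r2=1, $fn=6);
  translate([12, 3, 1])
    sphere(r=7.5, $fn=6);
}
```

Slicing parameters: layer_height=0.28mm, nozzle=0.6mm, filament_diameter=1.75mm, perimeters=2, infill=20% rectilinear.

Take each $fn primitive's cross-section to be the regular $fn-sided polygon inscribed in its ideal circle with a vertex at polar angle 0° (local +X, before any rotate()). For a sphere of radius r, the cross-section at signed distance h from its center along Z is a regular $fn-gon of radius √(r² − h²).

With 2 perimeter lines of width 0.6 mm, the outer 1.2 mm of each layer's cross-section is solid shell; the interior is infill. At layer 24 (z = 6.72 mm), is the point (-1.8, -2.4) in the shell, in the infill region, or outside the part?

At z = 6.72 mm: the r=7.5 sphere contributes a regular 6-gon of circumradius √(7.5²−0.78²) = 7.459; the cone at (3, 3.5) does not reach this height (z outside [-0.5, 6]); the sphere at (12, 3): section is a regular 6-gon, circumradius = √(r²−h²) = √(7.5²−5.72²) = 4.851; Subtracting the remaining from the first: starting from the r=7.5 sphere, the r=7.5 sphere at (12, 3) misses the remaining region (no effect) — 1 connected region. Overall, the cross-section is a single solid region. The nearest boundary edge runs (-3.73, -6.46)→(-7.46, 0.00); distance from the point to it = 3.70 mm. The point is inside the cross-section and 3.70 mm from the nearest boundary — more than the 1.2 mm shell width (2 × 0.6), so it's in the infill interior.

infill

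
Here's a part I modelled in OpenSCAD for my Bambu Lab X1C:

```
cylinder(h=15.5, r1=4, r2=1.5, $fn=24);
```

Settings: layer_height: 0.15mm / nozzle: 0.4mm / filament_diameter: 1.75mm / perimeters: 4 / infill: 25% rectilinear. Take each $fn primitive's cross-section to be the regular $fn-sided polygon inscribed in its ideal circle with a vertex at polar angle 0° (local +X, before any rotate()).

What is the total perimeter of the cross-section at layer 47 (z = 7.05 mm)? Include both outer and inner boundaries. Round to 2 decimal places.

17.94 mm

At z = 7.05 mm: the cone (r1=4→r2=1.5) has section circumradius 2.863 here — a regular 24-gon (perimeter = 2·24·2.863·sin(180°/24) = 17.94 mm). Overall, the cross-section is a single solid region. Total boundary length (outer) = 17.94 mm.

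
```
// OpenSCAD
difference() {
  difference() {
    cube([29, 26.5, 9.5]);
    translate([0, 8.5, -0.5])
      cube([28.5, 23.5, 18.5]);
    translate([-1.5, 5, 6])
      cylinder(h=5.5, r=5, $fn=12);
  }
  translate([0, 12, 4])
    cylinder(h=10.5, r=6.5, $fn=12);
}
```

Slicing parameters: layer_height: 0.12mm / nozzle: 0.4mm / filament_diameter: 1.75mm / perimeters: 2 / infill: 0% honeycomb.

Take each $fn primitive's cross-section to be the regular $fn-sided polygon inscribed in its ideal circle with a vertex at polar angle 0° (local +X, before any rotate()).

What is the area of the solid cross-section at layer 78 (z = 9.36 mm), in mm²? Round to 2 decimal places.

At z = 9.36 mm: the 29×26.5 cube contributes its full rectangle (area 768.50 mm²); the cube at (0, 8.5) (footprint 28.5×23.5) is included at this height (area 669.75 mm²); the r=5 cylinder at (-1.5, 5) contributes a regular 12-gon of circumradius 5 (area = (12/2)·5.000²·sin(360°/12) = 75.00 mm²); Taking the first minus the rest: starting from the 29×26.5 cube (768.50 mm²), the 28.5×23.5 cube at (0, 8.5) partially overlaps it — only the 513.00 mm² overlap (of its 669.75 mm²) is removed, clipping the outline; the r=5 cylinder at (-1.5, 5) partially overlaps it — only the 21.79 mm² overlap (of its 75.00 mm²) is removed, clipping the outline — area = 233.71 mm²; the r=6.5 cylinder at (0, 12) gives a regular 12-gon of circumradius 6.5 (constant along its height) (area = (12/2)·6.500²·sin(360°/12) = 126.75 mm²); After the difference (first − rest): starting from that combined region (233.71 mm²), the r=6.5 cylinder at (0, 12) partially overlaps it — only the 3.49 mm² overlap (of its 126.75 mm²) is removed, clipping the outline — area = 230.21 mm². Overall, the cross-section is a single solid region. Net area = 230.21 mm².

230.21 mm²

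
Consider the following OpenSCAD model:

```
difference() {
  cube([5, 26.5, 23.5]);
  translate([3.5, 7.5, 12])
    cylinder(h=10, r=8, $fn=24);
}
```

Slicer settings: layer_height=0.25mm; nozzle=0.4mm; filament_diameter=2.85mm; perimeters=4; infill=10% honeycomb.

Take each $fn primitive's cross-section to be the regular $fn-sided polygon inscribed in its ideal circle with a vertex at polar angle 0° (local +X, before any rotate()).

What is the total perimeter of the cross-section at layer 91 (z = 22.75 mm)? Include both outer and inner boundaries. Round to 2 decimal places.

At z = 22.75 mm: the 5×26.5 cube contributes its full rectangle (perimeter 63.00 mm); the cylinder at (3.5, 7.5) is absent (z outside [12, 22]); After the difference (first − rest): none of the subtracted shapes is present at this height, so the 5×26.5 cube is unchanged — boundary = 63.00 mm. Overall, the cross-section is a single solid region. Total boundary length (outer) = 63.00 mm.

63.00 mm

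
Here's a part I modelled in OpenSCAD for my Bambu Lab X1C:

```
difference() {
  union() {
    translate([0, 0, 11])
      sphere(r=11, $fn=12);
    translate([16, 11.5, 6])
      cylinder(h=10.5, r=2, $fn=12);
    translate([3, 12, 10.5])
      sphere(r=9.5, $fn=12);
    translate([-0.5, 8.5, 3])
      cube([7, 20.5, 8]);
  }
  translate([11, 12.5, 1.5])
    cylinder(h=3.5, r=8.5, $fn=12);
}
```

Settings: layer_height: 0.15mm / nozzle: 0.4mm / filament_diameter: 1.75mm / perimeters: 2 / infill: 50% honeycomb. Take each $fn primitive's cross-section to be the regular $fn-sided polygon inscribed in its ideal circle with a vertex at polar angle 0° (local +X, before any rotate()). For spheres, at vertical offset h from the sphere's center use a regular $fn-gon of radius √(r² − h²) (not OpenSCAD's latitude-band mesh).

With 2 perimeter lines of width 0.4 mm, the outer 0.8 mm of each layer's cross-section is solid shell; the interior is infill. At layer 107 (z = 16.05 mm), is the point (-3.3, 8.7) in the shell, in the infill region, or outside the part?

At z = 16.05 mm: the r=11 sphere slices to a regular 12-gon of circumradius 9.772 (√(r²−h²) with h=5.05 from center); the r=2 cylinder at (16, 11.5) gives a regular 12-gon of circumradius 2 (constant along its height); the sphere at (3, 12): section is a regular 12-gon, circumradius = √(r²−h²) = √(9.5²−5.55²) = 7.710; the cube at (-0.5, 8.5) does not reach this height (z outside [3, 11]); Taking the union: the regions partially overlap (shared area 37.73 mm²), so overlapping operands fuse into one piece — 2 connected regions; the cylinder at (11, 12.5) is not intersected at this z (z outside [1.5, 5]); Taking the first minus the rest: none of the subtracted shapes is present at this height, so that combined region is unchanged — 2 connected regions. Overall, the cross-section has 2 separate islands. The nearest boundary edge runs (-4.89, 8.46)→(-3.84, 8.74); distance from the point to it = 0.54 mm. (Shell/infill is judged within the island containing the point — the largest one.) The point is inside the cross-section, 0.54 mm from the nearest boundary — within the 0.8 mm shell band (2 × 0.4).

shell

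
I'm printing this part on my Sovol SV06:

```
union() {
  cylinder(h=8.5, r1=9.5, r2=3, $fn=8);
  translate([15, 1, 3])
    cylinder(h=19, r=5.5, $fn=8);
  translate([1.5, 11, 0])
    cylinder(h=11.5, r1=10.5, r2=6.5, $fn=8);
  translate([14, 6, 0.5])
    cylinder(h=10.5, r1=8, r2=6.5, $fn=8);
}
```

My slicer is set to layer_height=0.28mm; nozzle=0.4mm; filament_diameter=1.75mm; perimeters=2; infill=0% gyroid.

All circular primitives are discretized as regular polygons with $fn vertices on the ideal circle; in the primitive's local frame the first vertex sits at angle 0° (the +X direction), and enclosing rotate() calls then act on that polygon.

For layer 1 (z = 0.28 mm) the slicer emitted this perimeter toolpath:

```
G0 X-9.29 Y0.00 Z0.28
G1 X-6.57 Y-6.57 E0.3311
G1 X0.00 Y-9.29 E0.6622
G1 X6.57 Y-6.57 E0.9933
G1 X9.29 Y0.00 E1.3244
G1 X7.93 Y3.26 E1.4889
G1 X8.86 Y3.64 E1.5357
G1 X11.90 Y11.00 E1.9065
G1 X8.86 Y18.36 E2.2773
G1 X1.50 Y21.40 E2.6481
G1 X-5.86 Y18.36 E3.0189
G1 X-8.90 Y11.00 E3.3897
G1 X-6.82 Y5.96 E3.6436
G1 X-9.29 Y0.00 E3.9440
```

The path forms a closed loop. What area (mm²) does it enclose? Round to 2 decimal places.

470.44 mm²

Apply the shoelace formula to the sequence of (X, Y) vertices; enclosed area = 470.44 mm².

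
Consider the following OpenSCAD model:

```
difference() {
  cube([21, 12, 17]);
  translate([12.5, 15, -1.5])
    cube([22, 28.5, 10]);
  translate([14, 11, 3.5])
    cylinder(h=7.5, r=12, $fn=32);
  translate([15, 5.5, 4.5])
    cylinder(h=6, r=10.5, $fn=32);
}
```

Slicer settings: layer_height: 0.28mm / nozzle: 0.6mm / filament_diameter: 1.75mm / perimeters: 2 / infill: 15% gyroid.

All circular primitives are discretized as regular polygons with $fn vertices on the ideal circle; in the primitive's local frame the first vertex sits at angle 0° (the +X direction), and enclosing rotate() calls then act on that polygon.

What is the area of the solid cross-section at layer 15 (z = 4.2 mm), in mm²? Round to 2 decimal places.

At z = 4.2 mm: the cube is present — its section is the full 21×12 rectangle (area 252.00 mm²); the cube at (12.5, 15) (footprint 22×28.5) is included at this height (area 627.00 mm²); the cylinder at (14, 11): section is a regular 32-gon, circumradius r=12 (area = (32/2)·12.000²·sin(360°/32) = 449.49 mm²); the cylinder at (15, 5.5) is absent (z outside [4.5, 10.5]); After the difference (first − rest): starting from the 21×12 cube (252.00 mm²), the 22×28.5 cube at (12.5, 15) misses the remaining region (no effect); the r=12 cylinder at (14, 11) partially overlaps it — only the 203.92 mm² overlap (of its 449.49 mm²) is removed, clipping the outline — area = 48.08 mm². Overall, the cross-section has 2 separate islands. Net area = 48.08 mm².

48.08 mm²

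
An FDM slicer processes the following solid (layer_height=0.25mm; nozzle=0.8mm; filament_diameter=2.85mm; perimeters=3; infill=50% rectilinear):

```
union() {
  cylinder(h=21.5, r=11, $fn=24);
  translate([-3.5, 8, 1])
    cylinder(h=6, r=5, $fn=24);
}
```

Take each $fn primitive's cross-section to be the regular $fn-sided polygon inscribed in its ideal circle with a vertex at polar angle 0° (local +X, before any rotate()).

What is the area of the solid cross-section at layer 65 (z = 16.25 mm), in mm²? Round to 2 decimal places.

375.81 mm²

At z = 16.25 mm: the r=11 cylinder contributes a regular 24-gon of circumradius 11 (area = (24/2)·11.000²·sin(360°/24) = 375.81 mm²); the cylinder at (-3.5, 8) is not intersected at this z (z outside [1, 7]); Merging all regions: only the r=11 cylinder is present, so the union is just that shape — area = 375.81 mm². Overall, the cross-section is a single solid region. Net area = 375.81 mm².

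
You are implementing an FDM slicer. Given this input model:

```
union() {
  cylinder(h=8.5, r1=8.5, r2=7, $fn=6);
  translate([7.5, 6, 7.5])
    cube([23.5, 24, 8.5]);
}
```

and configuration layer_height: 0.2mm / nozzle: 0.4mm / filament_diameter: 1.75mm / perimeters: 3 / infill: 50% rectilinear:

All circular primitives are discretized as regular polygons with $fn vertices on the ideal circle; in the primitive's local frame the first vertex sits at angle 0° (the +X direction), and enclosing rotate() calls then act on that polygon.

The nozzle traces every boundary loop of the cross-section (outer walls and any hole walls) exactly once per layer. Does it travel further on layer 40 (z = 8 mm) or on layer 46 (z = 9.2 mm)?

layer 40 (z = 8 mm)

Layer 40 (z = 8): the cone (r1=8.5→r2=7) has section circumradius 7.088 here — a regular 6-gon (perimeter = 2·6·7.088·sin(180°/6) = 42.53 mm); the 23.5×24 cube at (7.5, 6) contributes its full rectangle (perimeter 95.00 mm); Merging all regions: the 2 present regions are separate (no shared area or edge), so areas and boundary lengths simply add and each stays a separate island — boundary = 137.53 mm. So its perimeter = 137.53 mm. Layer 46 (z = 9.2): the cone is not intersected at this z (z outside [0, 8.5]); the cube at (7.5, 6) (footprint 23.5×24) is included at this height (perimeter 95.00 mm); Merging all regions: only the 23.5×24 cube at (7.5, 6) is present, so the union is just that shape — boundary = 95.00 mm. So its perimeter = 95.00 mm. Layer 40 is larger (137.53 vs 95.00 mm).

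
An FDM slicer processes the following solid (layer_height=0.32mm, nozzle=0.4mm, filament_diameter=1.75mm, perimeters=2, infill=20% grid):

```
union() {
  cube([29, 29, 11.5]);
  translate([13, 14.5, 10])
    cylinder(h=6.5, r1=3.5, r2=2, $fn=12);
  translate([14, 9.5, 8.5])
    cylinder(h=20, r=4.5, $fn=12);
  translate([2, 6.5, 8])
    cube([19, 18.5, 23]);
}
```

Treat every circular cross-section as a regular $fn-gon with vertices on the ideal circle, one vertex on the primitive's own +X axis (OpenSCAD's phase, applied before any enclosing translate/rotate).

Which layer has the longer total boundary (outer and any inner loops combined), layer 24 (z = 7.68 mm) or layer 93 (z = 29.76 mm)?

Layer 24 (z = 7.68): the cube is present — its section is the full 29×29 rectangle (perimeter 116.00 mm); the cone at (13, 14.5) is not intersected at this z (z outside [10, 16.5]); the cylinder at (14, 9.5) does not reach this height (z outside [8.5, 28.5]); the cube at (2, 6.5) is not intersected at this z (z outside [8, 31]); Taking the union: only the 29×29 cube is present, so the union is just that shape — boundary = 116.00 mm. So its perimeter = 116.00 mm. Layer 93 (z = 29.76): the cube is not intersected at this z (z outside [0, 11.5]); the cone at (13, 14.5) does not reach this height (z outside [10, 16.5]); the cylinder at (14, 9.5) is absent (z outside [8.5, 28.5]); the 19×18.5 cube at (2, 6.5) contributes its full rectangle (perimeter 75.00 mm); Merging all regions: only the 19×18.5 cube at (2, 6.5) is present, so the union is just that shape — boundary = 75.00 mm. So its perimeter = 75.00 mm. Layer 24 is larger (116.00 vs 75.00 mm).

layer 24 (z = 7.68 mm)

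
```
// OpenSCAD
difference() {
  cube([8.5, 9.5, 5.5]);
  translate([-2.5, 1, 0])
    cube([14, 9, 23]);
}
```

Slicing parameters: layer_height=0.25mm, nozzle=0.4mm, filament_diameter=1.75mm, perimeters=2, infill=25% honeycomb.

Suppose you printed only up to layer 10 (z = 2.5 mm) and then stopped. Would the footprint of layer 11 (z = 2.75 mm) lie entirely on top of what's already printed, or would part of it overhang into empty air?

entirely on top

Compare the two slices. At z = 2.5: the 8.5×9.5 cube contributes its full rectangle (area 80.75 mm²); the 14×9 cube at (-2.5, 1) contributes its full rectangle (area 126.00 mm²); Taking the first minus the rest: starting from the 8.5×9.5 cube (80.75 mm²), the 14×9 cube at (-2.5, 1) partially overlaps it — only the 72.25 mm² overlap (of its 126.00 mm²) is removed, clipping the outline — area = 8.50 mm². At z = 2.75: the cube (footprint 8.5×9.5) is included at this height (area 80.75 mm²); the cube at (-2.5, 1) (footprint 14×9) is included at this height (area 126.00 mm²); After the difference (first − rest): starting from the 8.5×9.5 cube (80.75 mm²), the 14×9 cube at (-2.5, 1) partially overlaps it — only the 72.25 mm² overlap (of its 126.00 mm²) is removed, clipping the outline — area = 8.50 mm². Checking containment: the cross-section at z = 2.75 is a subset of the cross-section at z = 2.5.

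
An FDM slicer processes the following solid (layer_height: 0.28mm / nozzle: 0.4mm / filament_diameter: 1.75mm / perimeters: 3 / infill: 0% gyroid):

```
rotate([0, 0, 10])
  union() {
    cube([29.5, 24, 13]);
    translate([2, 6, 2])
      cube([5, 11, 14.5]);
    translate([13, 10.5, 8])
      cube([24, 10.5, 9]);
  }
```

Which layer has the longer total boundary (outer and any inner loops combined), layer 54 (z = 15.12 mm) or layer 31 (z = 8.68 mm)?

Layer 54 (z = 15.12): the cube does not reach this height (z outside [0, 13]); the cube at (2, 6) (footprint 5×11) is included at this height (perimeter 32.00 mm); the cube at (13, 10.5) is present — its section is the full 24×10.5 rectangle (perimeter 69.00 mm); Taking the union: the 2 present regions are separate (no shared area or edge), so areas and boundary lengths simply add and each stays a separate island — boundary = 101.00 mm; (rotated 10° about Z; rotation is an isometry so areas/perimeters/island counts are preserved). So its perimeter = 101.00 mm. Layer 31 (z = 8.68): the 29.5×24 cube contributes its full rectangle (perimeter 107.00 mm); the cube at (2, 6) is present — its section is the full 5×11 rectangle (perimeter 32.00 mm); the cube at (13, 10.5) (footprint 24×10.5) is included at this height (perimeter 69.00 mm); Taking the union: the regions partially overlap (shared area 228.25 mm²), so the edge portions inside another operand are dropped and the merged outline is re-measured after clipping — boundary = 122.00 mm; (whole slice rotated 10° about Z — lengths, areas and connectivity unchanged). So its perimeter = 122.00 mm. Layer 31 is larger (122.00 vs 101.00 mm).

layer 31 (z = 8.68 mm)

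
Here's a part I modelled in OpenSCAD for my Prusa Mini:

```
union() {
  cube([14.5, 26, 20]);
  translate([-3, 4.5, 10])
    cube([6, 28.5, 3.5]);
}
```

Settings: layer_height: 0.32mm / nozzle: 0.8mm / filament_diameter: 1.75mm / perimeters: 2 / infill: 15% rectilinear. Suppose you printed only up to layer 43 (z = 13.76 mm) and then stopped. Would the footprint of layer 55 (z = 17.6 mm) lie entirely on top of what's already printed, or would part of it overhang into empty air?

entirely on top

Compare the two slices. At z = 13.76: the cube (footprint 14.5×26) is included at this height (area 377.00 mm²); the cube at (-3, 4.5) is absent (z outside [10, 13.5]); Taking the union: only the 14.5×26 cube is present, so the union is just that shape — area = 377.00 mm². At z = 17.6: the cube is present — its section is the full 14.5×26 rectangle (area 377.00 mm²); the cube at (-3, 4.5) does not reach this height (z outside [10, 13.5]); Taking the union: only the 14.5×26 cube is present, so the union is just that shape — area = 377.00 mm². Checking containment: the cross-section at z = 17.6 is a subset of the cross-section at z = 13.76.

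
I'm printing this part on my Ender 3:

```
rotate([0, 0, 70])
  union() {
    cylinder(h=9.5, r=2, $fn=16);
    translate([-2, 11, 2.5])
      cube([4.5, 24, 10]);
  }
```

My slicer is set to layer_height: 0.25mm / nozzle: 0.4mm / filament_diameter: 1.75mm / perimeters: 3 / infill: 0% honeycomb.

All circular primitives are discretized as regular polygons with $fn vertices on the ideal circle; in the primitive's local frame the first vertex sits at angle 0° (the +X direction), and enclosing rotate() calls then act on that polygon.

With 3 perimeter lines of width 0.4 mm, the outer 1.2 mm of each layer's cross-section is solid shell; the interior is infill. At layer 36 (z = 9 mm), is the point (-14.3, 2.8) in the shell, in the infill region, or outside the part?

outside

At z = 9 mm: the cylinder: section is a regular 16-gon, circumradius r=2; the cube at (-2, 11) is present — its section is the full 4.5×24 rectangle; Merging all regions: the 2 present regions are separate (no shared area or edge), so areas and boundary lengths simply add and each stays a separate island — 2 connected regions; (whole slice rotated 70° about Z — lengths, areas and connectivity unchanged). Overall, the cross-section has 2 separate islands. Undo the 70° rotation: the query point maps to (-2.260, 14.395) in the un-rotated model frame. The nearest boundary edge runs (-2.00, 11.00)→(-2.00, 35.00); distance from the point to it = 0.26 mm. The point is not inside any of the regions above, so it lies outside the cross-section (0.26 mm from the nearest boundary).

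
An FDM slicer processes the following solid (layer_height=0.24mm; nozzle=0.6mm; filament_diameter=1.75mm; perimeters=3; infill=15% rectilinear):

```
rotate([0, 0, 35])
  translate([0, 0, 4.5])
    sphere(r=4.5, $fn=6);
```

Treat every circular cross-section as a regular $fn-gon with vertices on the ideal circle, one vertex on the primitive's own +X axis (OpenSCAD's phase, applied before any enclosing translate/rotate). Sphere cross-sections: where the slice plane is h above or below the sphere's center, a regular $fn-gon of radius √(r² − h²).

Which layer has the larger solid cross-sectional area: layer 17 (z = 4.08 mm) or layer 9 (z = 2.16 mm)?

layer 17 (z = 4.08 mm)

Layer 17 (z = 4.08): the r=4.5 sphere slices to a regular 6-gon of circumradius 4.480 (√(r²−h²) with h=0.42 from center) (area = (6/2)·4.480²·sin(360°/6) = 52.15 mm²); (whole slice rotated 35° about Z — lengths, areas and connectivity unchanged). So its area = 52.15 mm². Layer 9 (z = 2.16): the sphere: section is a regular 6-gon, circumradius = √(r²−h²) = √(4.5²−2.34²) = 3.844 (area = (6/2)·3.844²·sin(360°/6) = 38.39 mm²); (whole slice rotated 35° about Z — lengths, areas and connectivity unchanged). So its area = 38.39 mm². Layer 17 is larger (52.15 vs 38.39 mm²).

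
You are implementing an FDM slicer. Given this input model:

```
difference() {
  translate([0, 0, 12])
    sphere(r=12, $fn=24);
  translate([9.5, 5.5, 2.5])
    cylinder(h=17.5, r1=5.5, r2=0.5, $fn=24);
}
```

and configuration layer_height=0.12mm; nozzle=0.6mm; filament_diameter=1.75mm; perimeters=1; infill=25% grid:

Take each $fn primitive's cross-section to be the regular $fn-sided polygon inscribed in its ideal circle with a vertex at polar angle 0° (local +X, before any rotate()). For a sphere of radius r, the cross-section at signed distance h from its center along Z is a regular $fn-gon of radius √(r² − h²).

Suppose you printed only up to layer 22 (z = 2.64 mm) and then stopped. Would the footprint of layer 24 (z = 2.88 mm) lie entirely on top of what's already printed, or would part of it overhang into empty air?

Compare the two slices. At z = 2.64: the r=12 sphere slices to a regular 24-gon of circumradius 7.509 (√(r²−h²) with h=9.36 from center) (area = (24/2)·7.509²·sin(360°/24) = 175.14 mm²); the cone at (9.5, 5.5) contributes a regular 24-gon of circumradius 5.460 (interpolated between r1=5.5 and r2=0.5 at t=0.008) (area = (24/2)·5.460²·sin(360°/24) = 92.59 mm²); Subtracting the remaining from the first: starting from the r=12 sphere (175.14 mm²), the cone at (9.5, 5.5) partially overlaps it — only the 8.64 mm² overlap (of its 92.59 mm²) is removed, clipping the outline — area = 166.50 mm². At z = 2.88: the r=12 sphere slices to a regular 24-gon of circumradius 7.799 (√(r²−h²) with h=9.12 from center) (area = (24/2)·7.799²·sin(360°/24) = 188.91 mm²); the cone at (9.5, 5.5) contributes a regular 24-gon of circumradius 5.391 (interpolated between r1=5.5 and r2=0.5 at t=0.022) (area = (24/2)·5.391²·sin(360°/24) = 90.28 mm²); Taking the first minus the rest: starting from the r=12 sphere (188.91 mm²), the cone at (9.5, 5.5) partially overlaps it — only the 10.17 mm² overlap (of its 90.28 mm²) is removed, clipping the outline — area = 178.75 mm². Checking containment: at z = 2.88 the cross-section extends beyond the z = 2.64 cross-section by about 12.25 mm².

part overhangs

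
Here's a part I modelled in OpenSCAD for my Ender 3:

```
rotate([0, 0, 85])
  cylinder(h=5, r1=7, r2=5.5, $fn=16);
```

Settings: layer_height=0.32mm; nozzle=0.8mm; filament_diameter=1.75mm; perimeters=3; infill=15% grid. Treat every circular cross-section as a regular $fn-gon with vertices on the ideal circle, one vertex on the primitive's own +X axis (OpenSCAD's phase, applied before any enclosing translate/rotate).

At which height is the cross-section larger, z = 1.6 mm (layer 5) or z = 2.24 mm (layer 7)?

layer 5 (z = 1.6 mm)

Layer 5 (z = 1.6): the cone contributes a regular 16-gon of circumradius 6.520 (interpolated between r1=7 and r2=5.5 at t=0.320) (area = (16/2)·6.520²·sin(360°/16) = 130.14 mm²); (whole slice rotated 85° about Z — lengths, areas and connectivity unchanged). So its area = 130.14 mm². Layer 7 (z = 2.24): the cone: at t=0.448 of its height the radius interpolates to r₁+(r₂−r₁)t = 6.328, giving a regular 16-gon of that circumradius (area = (16/2)·6.328²·sin(360°/16) = 122.59 mm²); (rotated 85° about Z; rotation is an isometry so areas/perimeters/island counts are preserved). So its area = 122.59 mm². Layer 5 is larger (130.14 vs 122.59 mm²).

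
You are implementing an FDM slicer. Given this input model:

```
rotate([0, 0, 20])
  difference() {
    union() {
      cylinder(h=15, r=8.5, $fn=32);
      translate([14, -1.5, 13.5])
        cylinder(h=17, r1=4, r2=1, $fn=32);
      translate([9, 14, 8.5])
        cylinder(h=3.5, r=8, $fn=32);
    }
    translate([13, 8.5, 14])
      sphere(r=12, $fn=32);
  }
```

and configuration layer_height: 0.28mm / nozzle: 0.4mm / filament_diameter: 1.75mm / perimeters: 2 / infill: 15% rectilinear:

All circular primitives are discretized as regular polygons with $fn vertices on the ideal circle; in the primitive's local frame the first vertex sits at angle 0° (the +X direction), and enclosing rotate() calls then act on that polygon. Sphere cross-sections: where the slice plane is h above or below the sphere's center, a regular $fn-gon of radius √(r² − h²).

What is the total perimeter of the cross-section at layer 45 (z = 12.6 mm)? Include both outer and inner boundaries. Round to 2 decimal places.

At z = 12.6 mm: the cylinder: section is a regular 32-gon, circumradius r=8.5 (perimeter = 2·32·8.500·sin(180°/32) = 53.32 mm); the cone at (14, -1.5) does not reach this height (z outside [13.5, 30.5]); the cylinder at (9, 14) does not reach this height (z outside [8.5, 12]); Merging all regions: only the r=8.5 cylinder is present, so the union is just that shape — boundary = 53.32 mm; the sphere at (13, 8.5): section is a regular 32-gon, circumradius = √(r²−h²) = √(12²−1.4²) = 11.918 (perimeter = 2·32·11.918·sin(180°/32) = 74.76 mm); After the difference (first − rest): starting from the result so far, the r=12 sphere at (13, 8.5) partially overlaps it — only the 42.53 mm² overlap (of its 443.37 mm²) is removed, clipping the outline — boundary = 52.26 mm; (whole slice rotated 20° about Z — lengths, areas and connectivity unchanged). Overall, the cross-section is a single solid region. Total boundary length (outer) = 52.26 mm.

52.26 mm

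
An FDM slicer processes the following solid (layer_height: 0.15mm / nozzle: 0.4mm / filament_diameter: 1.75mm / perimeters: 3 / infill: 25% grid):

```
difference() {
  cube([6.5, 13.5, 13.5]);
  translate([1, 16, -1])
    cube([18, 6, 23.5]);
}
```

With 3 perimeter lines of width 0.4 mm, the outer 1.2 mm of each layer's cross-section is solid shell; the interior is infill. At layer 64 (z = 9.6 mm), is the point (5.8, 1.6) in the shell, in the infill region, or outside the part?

At z = 9.6 mm: the cube (footprint 6.5×13.5) is included at this height; the 18×6 cube at (1, 16) contributes its full rectangle; Subtracting the remaining from the first: starting from the 6.5×13.5 cube, the 18×6 cube at (1, 16) misses the remaining region (no effect) — 1 connected region. Overall, the cross-section is a single solid region. The nearest boundary edge runs (6.50, 13.50)→(6.50, 0.00); distance from the point to it = 0.70 mm. The point is inside the cross-section, 0.70 mm from the nearest boundary — within the 1.2 mm shell band (3 × 0.4).

shell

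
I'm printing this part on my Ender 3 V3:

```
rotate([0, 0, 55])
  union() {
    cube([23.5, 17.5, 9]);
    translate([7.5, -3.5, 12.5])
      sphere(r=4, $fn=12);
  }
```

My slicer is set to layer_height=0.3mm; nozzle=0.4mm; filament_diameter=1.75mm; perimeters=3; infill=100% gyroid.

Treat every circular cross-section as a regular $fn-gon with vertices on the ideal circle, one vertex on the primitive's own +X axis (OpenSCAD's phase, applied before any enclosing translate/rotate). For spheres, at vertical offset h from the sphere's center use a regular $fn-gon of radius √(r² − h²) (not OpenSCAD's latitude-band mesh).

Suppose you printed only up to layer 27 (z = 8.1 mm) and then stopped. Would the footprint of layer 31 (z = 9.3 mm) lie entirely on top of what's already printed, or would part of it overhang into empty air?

Compare the two slices. At z = 8.1: the cube is present — its section is the full 23.5×17.5 rectangle (area 411.25 mm²); the sphere at (7.5, -3.5) does not reach this height (|z−center|=4.400 > r=4); Combining (union): only the 23.5×17.5 cube is present, so the union is just that shape — area = 411.25 mm²; (rotated 55° about Z; rotation is an isometry so areas/perimeters/island counts are preserved). At z = 9.3: the cube is absent (z outside [0, 9]); the r=4 sphere at (7.5, -3.5) slices to a regular 12-gon of circumradius 2.400 (√(r²−h²) with h=3.2 from center) (area = (12/2)·2.400²·sin(360°/12) = 17.28 mm²); Combining (union): only the r=4 sphere at (7.5, -3.5) is present, so the union is just that shape — area = 17.28 mm²; (rotated 55° about Z; rotation is an isometry so areas/perimeters/island counts are preserved). Checking containment: at z = 9.3 the cross-section extends beyond the z = 8.1 cross-section by about 17.28 mm².

part overhangs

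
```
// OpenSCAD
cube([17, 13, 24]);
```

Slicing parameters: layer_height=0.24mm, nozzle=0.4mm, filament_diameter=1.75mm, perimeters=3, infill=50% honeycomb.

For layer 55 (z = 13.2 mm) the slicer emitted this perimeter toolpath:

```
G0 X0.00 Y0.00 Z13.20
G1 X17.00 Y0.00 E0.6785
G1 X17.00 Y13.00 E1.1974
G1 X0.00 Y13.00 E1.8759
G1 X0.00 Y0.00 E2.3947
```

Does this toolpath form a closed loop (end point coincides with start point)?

yes

Start point (G0): (0.00, 0.00). End point (last G1): the path returns to the start — closed.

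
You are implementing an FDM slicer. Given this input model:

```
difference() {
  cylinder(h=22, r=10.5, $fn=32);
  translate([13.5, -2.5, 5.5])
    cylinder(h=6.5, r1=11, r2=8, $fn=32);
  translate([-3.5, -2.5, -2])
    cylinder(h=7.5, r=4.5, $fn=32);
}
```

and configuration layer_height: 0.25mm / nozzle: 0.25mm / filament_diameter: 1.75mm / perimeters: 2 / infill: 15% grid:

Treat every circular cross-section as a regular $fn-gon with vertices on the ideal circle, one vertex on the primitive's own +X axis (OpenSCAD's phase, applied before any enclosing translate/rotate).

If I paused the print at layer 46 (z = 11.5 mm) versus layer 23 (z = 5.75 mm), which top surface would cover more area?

layer 46 (z = 11.5 mm)

Layer 46 (z = 11.5): the r=10.5 cylinder contributes a regular 32-gon of circumradius 10.5 (area = (32/2)·10.500²·sin(360°/32) = 344.14 mm²); the cone at (13.5, -2.5) contributes a regular 32-gon of circumradius 8.231 (interpolated between r1=11 and r2=8 at t=0.923) (area = (32/2)·8.231²·sin(360°/32) = 211.46 mm²); the cylinder at (-3.5, -2.5) does not reach this height (z outside [-2, 5.5]); After the difference (first − rest): starting from the r=10.5 cylinder (344.14 mm²), the cone at (13.5, -2.5) partially overlaps it — only the 42.48 mm² overlap (of its 211.46 mm²) is removed, clipping the outline — area = 301.66 mm². So its area = 301.66 mm². Layer 23 (z = 5.75): the r=10.5 cylinder gives a regular 32-gon of circumradius 10.5 (constant along its height) (area = (32/2)·10.500²·sin(360°/32) = 344.14 mm²); the cone at (13.5, -2.5): at t=0.038 of its height the radius interpolates to r₁+(r₂−r₁)t = 10.885, giving a regular 32-gon of that circumradius (area = (32/2)·10.885²·sin(360°/32) = 369.81 mm²); the cylinder at (-3.5, -2.5) is absent (z outside [-2, 5.5]); After the difference (first − rest): starting from the r=10.5 cylinder (344.14 mm²), the cone at (13.5, -2.5) partially overlaps it — only the 85.92 mm² overlap (of its 369.81 mm²) is removed, clipping the outline — area = 258.22 mm². So its area = 258.22 mm². Layer 46 is larger (301.66 vs 258.22 mm²).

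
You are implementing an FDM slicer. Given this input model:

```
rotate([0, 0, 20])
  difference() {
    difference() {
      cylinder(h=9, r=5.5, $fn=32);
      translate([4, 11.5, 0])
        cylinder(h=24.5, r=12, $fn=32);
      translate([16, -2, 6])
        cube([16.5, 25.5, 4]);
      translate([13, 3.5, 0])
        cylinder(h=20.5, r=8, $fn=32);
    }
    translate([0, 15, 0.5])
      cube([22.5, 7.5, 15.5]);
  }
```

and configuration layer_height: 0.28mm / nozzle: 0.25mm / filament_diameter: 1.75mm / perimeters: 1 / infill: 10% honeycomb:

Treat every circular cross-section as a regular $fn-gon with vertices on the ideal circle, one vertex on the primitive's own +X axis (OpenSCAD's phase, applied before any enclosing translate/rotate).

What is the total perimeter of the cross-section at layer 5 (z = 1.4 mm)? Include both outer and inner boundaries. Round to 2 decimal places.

31.15 mm

At z = 1.4 mm: the r=5.5 cylinder gives a regular 32-gon of circumradius 5.5 (constant along its height) (perimeter = 2·32·5.500·sin(180°/32) = 34.50 mm); the r=12 cylinder at (4, 11.5) contributes a regular 32-gon of circumradius 12 (perimeter = 2·32·12.000·sin(180°/32) = 75.28 mm); the cube at (16, -2) is not intersected at this z (z outside [6, 10]); the r=8 cylinder at (13, 3.5) contributes a regular 32-gon of circumradius 8 (perimeter = 2·32·8.000·sin(180°/32) = 50.18 mm); After the difference (first − rest): starting from the r=5.5 cylinder, the r=12 cylinder at (4, 11.5) partially overlaps it — only the 40.32 mm² overlap (of its 449.49 mm²) is removed, clipping the outline; the r=8 cylinder at (13, 3.5) misses the remaining region (no effect) — boundary = 31.15 mm; the 22.5×7.5 cube at (0, 15) contributes its full rectangle (perimeter 60.00 mm); Taking the first minus the rest: starting from the result so far, the 22.5×7.5 cube at (0, 15) misses the remaining region (no effect) — boundary = 31.15 mm; (rotated 20° about Z; rotation is an isometry so areas/perimeters/island counts are preserved). Overall, the cross-section is a single solid region. Total boundary length (outer) = 31.15 mm.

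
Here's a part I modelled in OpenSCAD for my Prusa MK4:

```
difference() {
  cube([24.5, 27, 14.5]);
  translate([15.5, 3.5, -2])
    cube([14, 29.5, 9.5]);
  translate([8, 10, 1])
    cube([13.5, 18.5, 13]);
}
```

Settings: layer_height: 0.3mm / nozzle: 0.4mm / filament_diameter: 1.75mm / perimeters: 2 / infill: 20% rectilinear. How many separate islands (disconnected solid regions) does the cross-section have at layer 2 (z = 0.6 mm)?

At z = 0.6 mm: the cube is present — its section is the full 24.5×27 rectangle; the cube at (15.5, 3.5) is present — its section is the full 14×29.5 rectangle; the cube at (8, 10) is absent (z outside [1, 14]); Subtracting the remaining from the first: starting from the 24.5×27 cube, the 14×29.5 cube at (15.5, 3.5) partially overlaps it — only the 211.50 mm² overlap (of its 413.00 mm²) is removed, clipping the outline — 1 connected region. Overall, the cross-section is a single solid region. Island count = 1.

1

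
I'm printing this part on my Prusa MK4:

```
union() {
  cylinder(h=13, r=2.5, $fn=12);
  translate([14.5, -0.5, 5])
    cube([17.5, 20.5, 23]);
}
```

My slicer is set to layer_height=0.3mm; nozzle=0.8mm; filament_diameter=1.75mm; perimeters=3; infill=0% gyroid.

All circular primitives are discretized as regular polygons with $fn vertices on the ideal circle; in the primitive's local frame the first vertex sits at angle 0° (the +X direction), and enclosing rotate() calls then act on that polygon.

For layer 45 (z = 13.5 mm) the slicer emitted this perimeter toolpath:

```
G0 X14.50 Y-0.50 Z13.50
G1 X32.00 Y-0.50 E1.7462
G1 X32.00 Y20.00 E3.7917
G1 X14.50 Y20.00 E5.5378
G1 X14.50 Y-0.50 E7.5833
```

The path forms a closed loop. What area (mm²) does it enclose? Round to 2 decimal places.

Apply the shoelace formula to the sequence of (X, Y) vertices; enclosed area = 358.75 mm².

358.75 mm²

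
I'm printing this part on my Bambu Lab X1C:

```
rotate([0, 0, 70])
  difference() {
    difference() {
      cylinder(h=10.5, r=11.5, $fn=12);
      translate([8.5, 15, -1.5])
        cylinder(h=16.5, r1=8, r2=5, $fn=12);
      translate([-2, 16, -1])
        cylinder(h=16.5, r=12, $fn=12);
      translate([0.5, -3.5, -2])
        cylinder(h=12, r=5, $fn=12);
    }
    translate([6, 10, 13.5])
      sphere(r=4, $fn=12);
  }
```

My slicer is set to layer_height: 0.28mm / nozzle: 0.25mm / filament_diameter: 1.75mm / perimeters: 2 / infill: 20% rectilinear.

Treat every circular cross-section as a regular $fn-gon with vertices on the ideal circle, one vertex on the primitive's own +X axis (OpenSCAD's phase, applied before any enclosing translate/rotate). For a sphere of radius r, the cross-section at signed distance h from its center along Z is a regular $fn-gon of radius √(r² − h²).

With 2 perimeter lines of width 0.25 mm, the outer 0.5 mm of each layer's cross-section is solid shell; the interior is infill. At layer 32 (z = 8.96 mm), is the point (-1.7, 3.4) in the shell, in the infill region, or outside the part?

infill

At z = 8.96 mm: the r=11.5 cylinder gives a regular 12-gon of circumradius 11.5 (constant along its height); the cone at (8.5, 15) (r1=8→r2=5) has section circumradius 6.098 here — a regular 12-gon; the r=12 cylinder at (-2, 16) contributes a regular 12-gon of circumradius 12; the r=5 cylinder at (0.5, -3.5) gives a regular 12-gon of circumradius 5 (constant along its height); After the difference (first − rest): starting from the r=11.5 cylinder, the cone at (8.5, 15) partially overlaps it — only the 0.24 mm² overlap (of its 111.56 mm²) is removed, clipping the outline; the r=12 cylinder at (-2, 16) partially overlaps it — only the 76.84 mm² overlap (of its 432.00 mm²) is removed, clipping the outline; the r=5 cylinder at (0.5, -3.5) lies wholly inside it (removes its full 75.00 mm² and its 31.06 mm outline becomes a hole wall) — 1 connected region with 1 hole; the sphere at (6, 10) is not intersected at this z (|z−center|=4.540 > r=4); After the difference (first − rest): none of the subtracted shapes is present at this height, so that combined region is unchanged — 1 connected region with 1 hole; (rotated 70° about Z; rotation is an isometry so areas/perimeters/island counts are preserved). Overall, the cross-section is one region with 1 hole. Undo the 70° rotation: the query point maps to (2.614, 2.760) in the un-rotated model frame. The nearest boundary edge runs (3.00, 0.83)→(0.50, 1.50); distance from the point to it = 1.76 mm. The point is inside the cross-section and 1.76 mm from the nearest boundary — more than the 0.5 mm shell width (2 × 0.25), so it's in the infill interior.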